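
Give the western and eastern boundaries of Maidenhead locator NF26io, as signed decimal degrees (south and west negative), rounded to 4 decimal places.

Field N=13, F=5: +13·20° lon, +5·10° lat → SW at lon 80°, lat -40°.
Square 2, 6: +2·2° lon, +6·1° lat → SW at lon 84°, lat -34°.
Subsquare i=8, o=14: +8·0.0833333° lon, +14·0.0416667° lat → SW at lon 84.6667°, lat -33.4167°.
Cell spans 0.0833333° lon × 0.0416667° lat.
west 84.6667, east 84.7500.

84.6667, 84.7500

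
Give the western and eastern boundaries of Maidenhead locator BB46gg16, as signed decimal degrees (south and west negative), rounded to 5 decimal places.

-151.49167, -151.48333

Field B=1, B=1: +1·20° lon, +1·10° lat → SW at lon -160°, lat -80°.
Square 4, 6: +4·2° lon, +6·1° lat → SW at lon -152°, lat -74°.
Subsquare g=6, g=6: +6·0.0833333° lon, +6·0.0416667° lat → SW at lon -151.5°, lat -73.75°.
Extended square 1, 6: +1·0.00833333° lon, +6·0.00416667° lat → SW at lon -151.492°, lat -73.725°.
Cell spans 0.00833333° lon × 0.00416667° lat.
west -151.49167, east -151.48333.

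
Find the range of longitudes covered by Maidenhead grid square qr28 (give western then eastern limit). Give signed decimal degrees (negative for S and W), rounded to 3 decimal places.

144.000, 146.000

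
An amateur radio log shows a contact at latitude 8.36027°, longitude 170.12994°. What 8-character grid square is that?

RJ58bi56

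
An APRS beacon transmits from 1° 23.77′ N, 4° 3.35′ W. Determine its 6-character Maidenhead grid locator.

Shift to the Maidenhead origin (180°W, 90°S): lon 175.9442, lat 91.3962.
Field: 175.9442/20 → 8 → I, 91.3962/10 → 9 → J; chars IJ.
Square: 15.9442/2 → 7, 1.3962/1 → 1; chars 71.
Subsquare: 1.9442/0.0833333 → 23 → x, 0.3962/0.0416667 → 9 → j; chars xj.

IJ71xj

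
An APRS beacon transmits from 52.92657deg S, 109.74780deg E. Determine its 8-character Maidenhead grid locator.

OD47ub97

Add 180° to longitude and 90° to latitude: 289.74780, 37.07343.
Field: lon ⌊289.74780/20⌋ = 14 → O; lat ⌊37.07343/10⌋ = 3 → D.
Square: lon ⌊9.74780/2⌋ = 4; lat ⌊7.07343/1⌋ = 7.
Subsquare: lon ⌊1.74780/0.0833333⌋ = 20 → u; lat ⌊0.07343/0.0416667⌋ = 1 → b.
Extended square: lon ⌊0.08113/0.00833333⌋ = 9; lat ⌊0.03176/0.00416667⌋ = 7.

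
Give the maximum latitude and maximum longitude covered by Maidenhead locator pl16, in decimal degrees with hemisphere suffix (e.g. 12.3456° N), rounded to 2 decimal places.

Field P=15, L=11: +15·20° lon, +11·10° lat → SW at lon 120°, lat 20°.
Square 1, 6: +1·2° lon, +6·1° lat → SW at lon 122°, lat 26°.
Cell spans 2° lon × 1° lat. NE corner is SW corner plus one full cell.
latitude 27.00° N, longitude 124.00° E.

27.00° N, 124.00° E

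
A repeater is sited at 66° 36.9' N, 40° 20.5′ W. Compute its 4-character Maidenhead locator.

GP96

Add 180° to longitude and 90° to latitude: 139.66, 156.62.
Field: 139.66/20 → 6 → G, 156.62/10 → 15 → P; chars GP.
Square: 19.66/2 → 9, 6.62/1 → 6; chars 96.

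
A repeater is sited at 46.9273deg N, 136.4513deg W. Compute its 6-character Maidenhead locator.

CN16sw

Add 180° to longitude and 90° to latitude: 43.5487, 136.9273.
Field (20°×10°, letters A–R): lon ⌊43.5487/20⌋ = 2 → C; lat ⌊136.9273/10⌋ = 13 → N.
Square (2°×1°, digits 0–9): lon ⌊3.5487/2⌋ = 1; lat ⌊6.9273/1⌋ = 6.
Subsquare (5′×2.5′, letters a–x): lon ⌊1.5487/0.0833333⌋ = 18 → s; lat ⌊0.9273/0.0416667⌋ = 22 → w.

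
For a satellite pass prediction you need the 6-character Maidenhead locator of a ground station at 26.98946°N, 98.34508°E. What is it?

NL96ex

Offset from 180°W / 90°S: lon 278.3451°, lat 116.9895°.
Field (20°×10°, letters A–R): 278.3451/20 → 13 → N, 116.9895/10 → 11 → L; chars NL.
Square (2°×1°, digits 0–9): 18.3451/2 → 9, 6.9895/1 → 6; chars 96.
Subsquare (5′×2.5′, letters a–x): 0.3451/0.0833333 → 4 → e, 0.9895/0.0416667 → 23 → x; chars ex.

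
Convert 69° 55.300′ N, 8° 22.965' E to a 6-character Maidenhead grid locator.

JP49ew

Offset from 180°W / 90°S: lon 188.3827°, lat 159.9217°.
Field: lon ⌊188.3827/20⌋ = 9 → J; lat ⌊159.9217/10⌋ = 15 → P.
Square: lon ⌊8.3827/2⌋ = 4; lat ⌊9.9217/1⌋ = 9.
Subsquare: lon ⌊0.3827/0.0833333⌋ = 4 → e; lat ⌊0.9217/0.0416667⌋ = 22 → w.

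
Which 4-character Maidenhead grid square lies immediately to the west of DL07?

CL97

Longitude square 0; −1 → -1, wraps to 9, carry into field.
Longitude field D = 3; −1 → 2 = C.
The latitude characters are unchanged.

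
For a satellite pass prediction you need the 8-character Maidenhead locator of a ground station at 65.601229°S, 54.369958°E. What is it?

Offset from 180°W / 90°S: lon 234.36996°, lat 24.39877°.
Field (20°×10°, letters A–R): 234.36996/20 → 11 → L, 24.39877/10 → 2 → C; chars LC.
Square (2°×1°, digits 0–9): 14.36996/2 → 7, 4.39877/1 → 4; chars 74.
Subsquare (5′×2.5′, letters a–x): 0.36996/0.0833333 → 4 → e, 0.39877/0.0416667 → 9 → j; chars ej.
Extended square (30″×15″, digits 0–9): 0.03662/0.00833333 → 4, 0.02377/0.00416667 → 5; chars 45.

LC74ej45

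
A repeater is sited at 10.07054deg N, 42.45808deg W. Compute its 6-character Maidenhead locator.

Offset from 180°W / 90°S: lon 137.5419°, lat 100.0705°.
Field: lon ⌊137.5419/20⌋ = 6 → G; lat ⌊100.0705/10⌋ = 10 → K.
Square: lon ⌊17.5419/2⌋ = 8; lat ⌊0.0705/1⌋ = 0.
Subsquare: lon ⌊1.5419/0.0833333⌋ = 18 → s; lat ⌊0.0705/0.0416667⌋ = 1 → b.

GK80sb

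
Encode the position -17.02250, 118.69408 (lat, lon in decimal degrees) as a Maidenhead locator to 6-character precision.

OH92ix

Shift to the Maidenhead origin (180°W, 90°S): lon 298.6941, lat 72.9775.
Field: 298.6941/20 → 14 → O, 72.9775/10 → 7 → H; chars OH.
Square: 18.6941/2 → 9, 2.9775/1 → 2; chars 92.
Subsquare: 0.6941/0.0833333 → 8 → i, 0.9775/0.0416667 → 23 → x; chars ix.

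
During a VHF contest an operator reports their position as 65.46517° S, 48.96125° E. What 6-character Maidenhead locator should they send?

LC44lm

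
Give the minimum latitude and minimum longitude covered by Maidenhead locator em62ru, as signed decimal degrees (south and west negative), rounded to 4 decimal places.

Field E=4, M=12: +4·20° lon, +12·10° lat → SW at lon -100°, lat 30°.
Square 6, 2: +6·2° lon, +2·1° lat → SW at lon -88°, lat 32°.
Subsquare r=17, u=20: +17·0.0833333° lon, +20·0.0416667° lat → SW at lon -86.5833°, lat 32.8333°.
latitude 32.8333, longitude -86.5833.

32.8333, -86.5833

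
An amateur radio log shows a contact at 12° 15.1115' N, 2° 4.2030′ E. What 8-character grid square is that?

JK12ag80

Offset from 180°W / 90°S: lon 182.07005°, lat 102.25186°.
Field (20°×10°, letters A–R): 182.07005/20 → 9 → J, 102.25186/10 → 10 → K; chars JK.
Square (2°×1°, digits 0–9): 2.07005/2 → 1, 2.25186/1 → 2; chars 12.
Subsquare (5′×2.5′, letters a–x): 0.07005/0.0833333 → 0 → a, 0.25186/0.0416667 → 6 → g; chars ag.
Extended square (30″×15″, digits 0–9): 0.07005/0.00833333 → 8, 0.00186/0.00416667 → 0; chars 80.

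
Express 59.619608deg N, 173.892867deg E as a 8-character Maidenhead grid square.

RO69wo78

Offset from 180°W / 90°S: lon 353.89287°, lat 149.61961°.
Field: 353.89287/20 → 17 → R, 149.61961/10 → 14 → O; chars RO.
Square: 13.89287/2 → 6, 9.61961/1 → 9; chars 69.
Subsquare: 1.89287/0.0833333 → 22 → w, 0.61961/0.0416667 → 14 → o; chars wo.
Extended square: 0.05953/0.00833333 → 7, 0.03627/0.00416667 → 8; chars 78.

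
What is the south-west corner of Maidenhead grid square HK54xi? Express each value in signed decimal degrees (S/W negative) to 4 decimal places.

14.3333, -28.0833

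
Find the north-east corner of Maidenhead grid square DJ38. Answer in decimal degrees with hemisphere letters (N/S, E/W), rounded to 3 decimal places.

9.000° N, 112.000° W

Field D=3, J=9: +3·20° lon, +9·10° lat → SW at lon -120°, lat 0°.
Square 3, 8: +3·2° lon, +8·1° lat → SW at lon -114°, lat 8°.
Cell spans 2° lon × 1° lat. NE corner is SW corner plus one full cell.
latitude 9.000° N, longitude 112.000° W.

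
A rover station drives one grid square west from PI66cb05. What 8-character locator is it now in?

PI66bb95

Longitude extended square 0; −1 → -1, wraps to 9, carry into subsquare.
Longitude subsquare c = 2; −1 → 1 = b.
The latitude characters are unchanged.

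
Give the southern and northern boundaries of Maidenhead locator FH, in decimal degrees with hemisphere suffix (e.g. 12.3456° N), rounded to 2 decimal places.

Field F=5, H=7: +5·20° lon, +7·10° lat → SW at lon -80°, lat -20°.
Cell spans 20° lon × 10° lat.
south 20.00° S, north 10.00° S.

20.00° S, 10.00° S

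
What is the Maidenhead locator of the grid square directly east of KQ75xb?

KQ85ab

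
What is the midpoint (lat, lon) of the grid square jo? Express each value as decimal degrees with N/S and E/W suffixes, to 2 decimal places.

55.00° N, 10.00° E

Field J=9, O=14: +9·20° lon, +14·10° lat → SW at lon 0°, lat 50°.
Cell spans 20° lon × 10° lat. Centre is SW corner plus half of each.
latitude 55.00° N, longitude 10.00° E.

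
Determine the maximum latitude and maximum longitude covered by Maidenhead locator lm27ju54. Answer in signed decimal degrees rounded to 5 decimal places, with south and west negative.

37.85417, 44.80000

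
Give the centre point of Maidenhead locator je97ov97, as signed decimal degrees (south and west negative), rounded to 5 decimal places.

Field J=9, E=4: +9·20° lon, +4·10° lat → SW at lon 0°, lat -50°.
Square 9, 7: +9·2° lon, +7·1° lat → SW at lon 18°, lat -43°.
Subsquare o=14, v=21: +14·0.0833333° lon, +21·0.0416667° lat → SW at lon 19.1667°, lat -42.125°.
Extended square 9, 7: +9·0.00833333° lon, +7·0.00416667° lat → SW at lon 19.2417°, lat -42.0958°.
Cell spans 0.00833333° lon × 0.00416667° lat. Centre is SW corner plus half of each.
latitude -42.09375, longitude 19.24583.

-42.09375, 19.24583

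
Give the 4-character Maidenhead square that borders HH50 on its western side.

HH40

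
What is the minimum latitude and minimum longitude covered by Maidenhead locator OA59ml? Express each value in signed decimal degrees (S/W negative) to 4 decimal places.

Field O=14, A=0: +14·20° lon, +0·10° lat → SW at lon 100°, lat -90°.
Square 5, 9: +5·2° lon, +9·1° lat → SW at lon 110°, lat -81°.
Subsquare m=12, l=11: +12·0.0833333° lon, +11·0.0416667° lat → SW at lon 111°, lat -80.5417°.
latitude -80.5417, longitude 111.0000.

-80.5417, 111.0000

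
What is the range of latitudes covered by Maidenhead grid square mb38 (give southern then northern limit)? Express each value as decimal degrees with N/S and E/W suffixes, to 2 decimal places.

Field M=12, B=1: +12·20° lon, +1·10° lat → SW at lon 60°, lat -80°.
Square 3, 8: +3·2° lon, +8·1° lat → SW at lon 66°, lat -72°.
Cell spans 2° lon × 1° lat.
south 72.00° S, north 71.00° S.

72.00° S, 71.00° S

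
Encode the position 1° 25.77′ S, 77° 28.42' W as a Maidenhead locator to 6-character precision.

FI18gn

Offset from 180°W / 90°S: lon 102.5263°, lat 88.5705°.
Field (20°×10°, letters A–R): lon ⌊102.5263/20⌋ = 5 → F; lat ⌊88.5705/10⌋ = 8 → I.
Square (2°×1°, digits 0–9): lon ⌊2.5263/2⌋ = 1; lat ⌊8.5705/1⌋ = 8.
Subsquare (5′×2.5′, letters a–x): lon ⌊0.5263/0.0833333⌋ = 6 → g; lat ⌊0.5705/0.0416667⌋ = 13 → n.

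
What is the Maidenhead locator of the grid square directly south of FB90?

FA99

Latitude square 0; −1 → -1, wraps to 9, carry into field.
Latitude field B = 1; −1 → 0 = A.
The longitude characters are unchanged.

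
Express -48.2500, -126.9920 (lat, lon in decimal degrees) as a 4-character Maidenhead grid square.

Add 180° to longitude and 90° to latitude: 53.01, 41.75.
Field (20°×10°, letters A–R): lon ⌊53.01/20⌋ = 2 → C; lat ⌊41.75/10⌋ = 4 → E.
Square (2°×1°, digits 0–9): lon ⌊13.01/2⌋ = 6; lat ⌊1.75/1⌋ = 1.

CE61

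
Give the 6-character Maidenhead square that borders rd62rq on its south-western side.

RD62qp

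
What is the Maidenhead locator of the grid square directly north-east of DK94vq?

Longitude subsquare v = 21; +1 → 22 = w.
Latitude subsquare q = 16; +1 → 17 = r.

DK94wr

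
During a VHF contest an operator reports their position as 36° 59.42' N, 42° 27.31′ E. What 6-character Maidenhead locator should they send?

LM16fx

Shift to the Maidenhead origin (180°W, 90°S): lon 222.4552, lat 126.9903.
Field (20°×10°, letters A–R): lon ⌊222.4552/20⌋ = 11 → L; lat ⌊126.9903/10⌋ = 12 → M.
Square (2°×1°, digits 0–9): lon ⌊2.4552/2⌋ = 1; lat ⌊6.9903/1⌋ = 6.
Subsquare (5′×2.5′, letters a–x): lon ⌊0.4552/0.0833333⌋ = 5 → f; lat ⌊0.9903/0.0416667⌋ = 23 → x.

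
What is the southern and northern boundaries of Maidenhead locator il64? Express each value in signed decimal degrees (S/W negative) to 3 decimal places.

Field I=8, L=11: +8·20° lon, +11·10° lat → SW at lon -20°, lat 20°.
Square 6, 4: +6·2° lon, +4·1° lat → SW at lon -8°, lat 24°.
Cell spans 2° lon × 1° lat.
south 24.000, north 25.000.

24.000, 25.000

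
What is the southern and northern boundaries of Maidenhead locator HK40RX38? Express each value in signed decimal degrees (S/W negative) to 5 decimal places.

10.99167, 10.99583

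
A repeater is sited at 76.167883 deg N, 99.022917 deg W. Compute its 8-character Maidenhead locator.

EQ06le70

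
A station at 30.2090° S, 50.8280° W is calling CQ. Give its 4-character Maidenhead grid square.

Shift to the Maidenhead origin (180°W, 90°S): lon 129.17, lat 59.79.
Field: lon ⌊129.17/20⌋ = 6 → G; lat ⌊59.79/10⌋ = 5 → F.
Square: lon ⌊9.17/2⌋ = 4; lat ⌊9.79/1⌋ = 9.

GF49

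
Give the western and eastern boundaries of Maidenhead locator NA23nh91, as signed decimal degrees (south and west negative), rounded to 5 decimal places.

85.15833, 85.16667

Field N=13, A=0: +13·20° lon, +0·10° lat → SW at lon 80°, lat -90°.
Square 2, 3: +2·2° lon, +3·1° lat → SW at lon 84°, lat -87°.
Subsquare n=13, h=7: +13·0.0833333° lon, +7·0.0416667° lat → SW at lon 85.0833°, lat -86.7083°.
Extended square 9, 1: +9·0.00833333° lon, +1·0.00416667° lat → SW at lon 85.1583°, lat -86.7042°.
Cell spans 0.00833333° lon × 0.00416667° lat.
west 85.15833, east 85.16667.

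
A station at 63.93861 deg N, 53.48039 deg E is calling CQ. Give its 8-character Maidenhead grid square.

LP63rw75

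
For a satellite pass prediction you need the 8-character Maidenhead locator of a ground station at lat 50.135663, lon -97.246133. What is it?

EO10jd02

Add 180° to longitude and 90° to latitude: 82.75387, 140.13566.
Field: 82.75387/20 → 4 → E, 140.13566/10 → 14 → O; chars EO.
Square: 2.75387/2 → 1, 0.13566/1 → 0; chars 10.
Subsquare: 0.75387/0.0833333 → 9 → j, 0.13566/0.0416667 → 3 → d; chars jd.
Extended square: 0.00387/0.00833333 → 0, 0.01066/0.00416667 → 2; chars 02.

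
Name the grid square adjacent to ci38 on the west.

CI28

Longitude square 3; −1 → 2.
The latitude characters are unchanged.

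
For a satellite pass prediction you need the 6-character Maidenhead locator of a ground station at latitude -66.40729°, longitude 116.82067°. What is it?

OC83jo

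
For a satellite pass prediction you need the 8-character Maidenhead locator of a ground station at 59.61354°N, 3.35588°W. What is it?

Offset from 180°W / 90°S: lon 176.64412°, lat 149.61354°.
Field: lon ⌊176.64412/20⌋ = 8 → I; lat ⌊149.61354/10⌋ = 14 → O.
Square: lon ⌊16.64412/2⌋ = 8; lat ⌊9.61354/1⌋ = 9.
Subsquare: lon ⌊0.64412/0.0833333⌋ = 7 → h; lat ⌊0.61354/0.0416667⌋ = 14 → o.
Extended square: lon ⌊0.06079/0.00833333⌋ = 7; lat ⌊0.03021/0.00416667⌋ = 7.

IO89ho77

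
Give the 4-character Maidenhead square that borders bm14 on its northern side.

Latitude square 4; +1 → 5.
The longitude characters are unchanged.

BM15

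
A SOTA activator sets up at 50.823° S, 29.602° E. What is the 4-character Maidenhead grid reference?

KD49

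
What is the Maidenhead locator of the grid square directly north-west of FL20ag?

FL10xh

Longitude subsquare a = 0; −1 → -1, wraps to 23 = x, carry into square.
Longitude square 2; −1 → 1.
Latitude subsquare g = 6; +1 → 7 = h.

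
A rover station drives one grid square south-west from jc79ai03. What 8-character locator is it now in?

Longitude extended square 0; −1 → -1, wraps to 9, carry into subsquare.
Longitude subsquare a = 0; −1 → -1, wraps to 23 = x, carry into square.
Longitude square 7; −1 → 6.
Latitude extended square 3; −1 → 2.

JC69xi92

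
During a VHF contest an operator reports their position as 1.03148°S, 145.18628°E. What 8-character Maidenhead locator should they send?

QI28ox22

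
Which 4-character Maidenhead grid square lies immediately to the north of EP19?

Latitude square 9; +1 → 10, wraps to 0, carry into field.
Latitude field P = 15; +1 → 16 = Q.
The longitude characters are unchanged.

EQ10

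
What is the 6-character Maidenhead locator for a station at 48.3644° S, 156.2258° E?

QE81cp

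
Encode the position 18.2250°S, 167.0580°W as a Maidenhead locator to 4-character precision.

AH61

Add 180° to longitude and 90° to latitude: 12.94, 71.78.
Field: lon ⌊12.94/20⌋ = 0 → A; lat ⌊71.78/10⌋ = 7 → H.
Square: lon ⌊12.94/2⌋ = 6; lat ⌊1.78/1⌋ = 1.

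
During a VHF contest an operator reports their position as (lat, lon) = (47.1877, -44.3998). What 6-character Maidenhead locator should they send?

Shift to the Maidenhead origin (180°W, 90°S): lon 135.6002, lat 137.1877.
Field: 135.6002/20 → 6 → G, 137.1877/10 → 13 → N; chars GN.
Square: 15.6002/2 → 7, 7.1877/1 → 7; chars 77.
Subsquare: 1.6002/0.0833333 → 19 → t, 0.1877/0.0416667 → 4 → e; chars te.

GN77te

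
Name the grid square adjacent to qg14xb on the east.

QG24ab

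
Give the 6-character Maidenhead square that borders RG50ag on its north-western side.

RG40xh

Longitude subsquare a = 0; −1 → -1, wraps to 23 = x, carry into square.
Longitude square 5; −1 → 4.
Latitude subsquare g = 6; +1 → 7 = h.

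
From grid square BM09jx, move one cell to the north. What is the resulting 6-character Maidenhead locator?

BN00ja

Latitude subsquare x = 23; +1 → 24, wraps to 0 = a, carry into square.
Latitude square 9; +1 → 10, wraps to 0, carry into field.
Latitude field M = 12; +1 → 13 = N.
The longitude characters are unchanged.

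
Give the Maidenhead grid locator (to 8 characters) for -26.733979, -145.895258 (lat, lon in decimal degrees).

BG73bg23

Offset from 180°W / 90°S: lon 34.10474°, lat 63.26602°.
Field: lon ⌊34.10474/20⌋ = 1 → B; lat ⌊63.26602/10⌋ = 6 → G.
Square: lon ⌊14.10474/2⌋ = 7; lat ⌊3.26602/1⌋ = 3.
Subsquare: lon ⌊0.10474/0.0833333⌋ = 1 → b; lat ⌊0.26602/0.0416667⌋ = 6 → g.
Extended square: lon ⌊0.02141/0.00833333⌋ = 2; lat ⌊0.01602/0.00416667⌋ = 3.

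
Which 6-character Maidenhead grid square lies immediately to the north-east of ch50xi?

Longitude subsquare x = 23; +1 → 24, wraps to 0 = a, carry into square.
Longitude square 5; +1 → 6.
Latitude subsquare i = 8; +1 → 9 = j.

CH60aj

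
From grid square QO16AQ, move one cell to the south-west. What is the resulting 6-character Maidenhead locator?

Longitude subsquare a = 0; −1 → -1, wraps to 23 = x, carry into square.
Longitude square 1; −1 → 0.
Latitude subsquare q = 16; −1 → 15 = p.

QO06xp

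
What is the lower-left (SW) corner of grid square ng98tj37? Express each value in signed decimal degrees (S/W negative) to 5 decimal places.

Field N=13, G=6: +13·20° lon, +6·10° lat → SW at lon 80°, lat -30°.
Square 9, 8: +9·2° lon, +8·1° lat → SW at lon 98°, lat -22°.
Subsquare t=19, j=9: +19·0.0833333° lon, +9·0.0416667° lat → SW at lon 99.5833°, lat -21.625°.
Extended square 3, 7: +3·0.00833333° lon, +7·0.00416667° lat → SW at lon 99.6083°, lat -21.5958°.
latitude -21.59583, longitude 99.60833.

-21.59583, 99.60833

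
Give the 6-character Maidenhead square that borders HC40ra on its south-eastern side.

Longitude subsquare r = 17; +1 → 18 = s.
Latitude subsquare a = 0; −1 → -1, wraps to 23 = x, carry into square.
Latitude square 0; −1 → -1, wraps to 9, carry into field.
Latitude field C = 2; −1 → 1 = B.

HB49sx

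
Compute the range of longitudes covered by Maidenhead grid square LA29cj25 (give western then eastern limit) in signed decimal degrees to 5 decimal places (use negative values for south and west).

Field L=11, A=0: +11·20° lon, +0·10° lat → SW at lon 40°, lat -90°.
Square 2, 9: +2·2° lon, +9·1° lat → SW at lon 44°, lat -81°.
Subsquare c=2, j=9: +2·0.0833333° lon, +9·0.0416667° lat → SW at lon 44.1667°, lat -80.625°.
Extended square 2, 5: +2·0.00833333° lon, +5·0.00416667° lat → SW at lon 44.1833°, lat -80.6042°.
Cell spans 0.00833333° lon × 0.00416667° lat.
west 44.18333, east 44.19167.

44.18333, 44.19167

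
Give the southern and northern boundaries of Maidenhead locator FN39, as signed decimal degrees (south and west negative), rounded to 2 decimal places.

Field F=5, N=13: +5·20° lon, +13·10° lat → SW at lon -80°, lat 40°.
Square 3, 9: +3·2° lon, +9·1° lat → SW at lon -74°, lat 49°.
Cell spans 2° lon × 1° lat.
south 49.00, north 50.00.

49.00, 50.00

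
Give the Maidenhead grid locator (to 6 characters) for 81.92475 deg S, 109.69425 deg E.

OA48ub

Add 180° to longitude and 90° to latitude: 289.6943, 8.0752.
Field: 289.6943/20 → 14 → O, 8.0752/10 → 0 → A; chars OA.
Square: 9.6943/2 → 4, 8.0752/1 → 8; chars 48.
Subsquare: 1.6943/0.0833333 → 20 → u, 0.0752/0.0416667 → 1 → b; chars ub.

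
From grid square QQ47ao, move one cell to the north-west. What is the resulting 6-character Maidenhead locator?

Longitude subsquare a = 0; −1 → -1, wraps to 23 = x, carry into square.
Longitude square 4; −1 → 3.
Latitude subsquare o = 14; +1 → 15 = p.

QQ37xp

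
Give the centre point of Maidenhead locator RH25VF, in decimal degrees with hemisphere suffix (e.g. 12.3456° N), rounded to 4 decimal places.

Field R=17, H=7: +17·20° lon, +7·10° lat → SW at lon 160°, lat -20°.
Square 2, 5: +2·2° lon, +5·1° lat → SW at lon 164°, lat -15°.
Subsquare v=21, f=5: +21·0.0833333° lon, +5·0.0416667° lat → SW at lon 165.75°, lat -14.7917°.
Cell spans 0.0833333° lon × 0.0416667° lat. Centre is SW corner plus half of each.
latitude 14.7708° S, longitude 165.7917° E.

14.7708° S, 165.7917° E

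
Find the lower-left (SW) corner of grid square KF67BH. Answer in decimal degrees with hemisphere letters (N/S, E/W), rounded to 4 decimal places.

32.7083° S, 32.0833° E

Field K=10, F=5: +10·20° lon, +5·10° lat → SW at lon 20°, lat -40°.
Square 6, 7: +6·2° lon, +7·1° lat → SW at lon 32°, lat -33°.
Subsquare b=1, h=7: +1·0.0833333° lon, +7·0.0416667° lat → SW at lon 32.0833°, lat -32.7083°.
latitude 32.7083° S, longitude 32.0833° E.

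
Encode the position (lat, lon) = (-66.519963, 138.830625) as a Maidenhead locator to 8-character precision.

PC93jl95

Add 180° to longitude and 90° to latitude: 318.83062, 23.48004.
Field: lon ⌊318.83062/20⌋ = 15 → P; lat ⌊23.48004/10⌋ = 2 → C.
Square: lon ⌊18.83062/2⌋ = 9; lat ⌊3.48004/1⌋ = 3.
Subsquare: lon ⌊0.83062/0.0833333⌋ = 9 → j; lat ⌊0.48004/0.0416667⌋ = 11 → l.
Extended square: lon ⌊0.08062/0.00833333⌋ = 9; lat ⌊0.02170/0.00416667⌋ = 5.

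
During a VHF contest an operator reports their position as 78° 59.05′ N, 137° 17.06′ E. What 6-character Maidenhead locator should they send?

PQ88px

Add 180° to longitude and 90° to latitude: 317.2843, 168.9842.
Field: lon ⌊317.2843/20⌋ = 15 → P; lat ⌊168.9842/10⌋ = 16 → Q.
Square: lon ⌊17.2843/2⌋ = 8; lat ⌊8.9842/1⌋ = 8.
Subsquare: lon ⌊1.2843/0.0833333⌋ = 15 → p; lat ⌊0.9842/0.0416667⌋ = 23 → x.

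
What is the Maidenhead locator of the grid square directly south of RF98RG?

RF98rf

Latitude subsquare g = 6; −1 → 5 = f.
The longitude characters are unchanged.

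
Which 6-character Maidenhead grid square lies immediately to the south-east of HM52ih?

HM52jg

Longitude subsquare i = 8; +1 → 9 = j.
Latitude subsquare h = 7; −1 → 6 = g.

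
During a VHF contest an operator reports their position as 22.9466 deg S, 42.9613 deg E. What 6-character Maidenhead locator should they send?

LG17lb

Add 180° to longitude and 90° to latitude: 222.9613, 67.0534.
Field: lon ⌊222.9613/20⌋ = 11 → L; lat ⌊67.0534/10⌋ = 6 → G.
Square: lon ⌊2.9613/2⌋ = 1; lat ⌊7.0534/1⌋ = 7.
Subsquare: lon ⌊0.9613/0.0833333⌋ = 11 → l; lat ⌊0.0534/0.0416667⌋ = 1 → b.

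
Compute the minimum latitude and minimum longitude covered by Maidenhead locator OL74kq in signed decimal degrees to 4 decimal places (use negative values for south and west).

24.6667, 114.8333

Field O=14, L=11: +14·20° lon, +11·10° lat → SW at lon 100°, lat 20°.
Square 7, 4: +7·2° lon, +4·1° lat → SW at lon 114°, lat 24°.
Subsquare k=10, q=16: +10·0.0833333° lon, +16·0.0416667° lat → SW at lon 114.833°, lat 24.6667°.
latitude 24.6667, longitude 114.8333.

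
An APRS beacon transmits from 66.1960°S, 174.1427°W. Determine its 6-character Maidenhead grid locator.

AC23wt

Add 180° to longitude and 90° to latitude: 5.8573, 23.8040.
Field: 5.8573/20 → 0 → A, 23.8040/10 → 2 → C; chars AC.
Square: 5.8573/2 → 2, 3.8040/1 → 3; chars 23.
Subsquare: 1.8573/0.0833333 → 22 → w, 0.8040/0.0416667 → 19 → t; chars wt.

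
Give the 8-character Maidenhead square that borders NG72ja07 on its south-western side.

NG72ia96

Longitude extended square 0; −1 → -1, wraps to 9, carry into subsquare.
Longitude subsquare j = 9; −1 → 8 = i.
Latitude extended square 7; −1 → 6.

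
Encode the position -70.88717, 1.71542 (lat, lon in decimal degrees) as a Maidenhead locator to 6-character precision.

JB09uc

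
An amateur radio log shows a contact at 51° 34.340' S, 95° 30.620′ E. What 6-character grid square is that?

ND78sk

Offset from 180°W / 90°S: lon 275.5103°, lat 38.4277°.
Field: 275.5103/20 → 13 → N, 38.4277/10 → 3 → D; chars ND.
Square: 15.5103/2 → 7, 8.4277/1 → 8; chars 78.
Subsquare: 1.5103/0.0833333 → 18 → s, 0.4277/0.0416667 → 10 → k; chars sk.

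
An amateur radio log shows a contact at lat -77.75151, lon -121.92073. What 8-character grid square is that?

Shift to the Maidenhead origin (180°W, 90°S): lon 58.07927, lat 12.24849.
Field: 58.07927/20 → 2 → C, 12.24849/10 → 1 → B; chars CB.
Square: 18.07927/2 → 9, 2.24849/1 → 2; chars 92.
Subsquare: 0.07927/0.0833333 → 0 → a, 0.24849/0.0416667 → 5 → f; chars af.
Extended square: 0.07927/0.00833333 → 9, 0.04016/0.00416667 → 9; chars 99.

CB92af99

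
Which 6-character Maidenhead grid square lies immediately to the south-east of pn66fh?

PN66gg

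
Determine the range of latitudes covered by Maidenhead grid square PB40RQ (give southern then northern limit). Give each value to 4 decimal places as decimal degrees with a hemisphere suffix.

Field P=15, B=1: +15·20° lon, +1·10° lat → SW at lon 120°, lat -80°.
Square 4, 0: +4·2° lon, +0·1° lat → SW at lon 128°, lat -80°.
Subsquare r=17, q=16: +17·0.0833333° lon, +16·0.0416667° lat → SW at lon 129.417°, lat -79.3333°.
Cell spans 0.0833333° lon × 0.0416667° lat.
south 79.3333° S, north 79.2917° S.

79.3333° S, 79.2917° S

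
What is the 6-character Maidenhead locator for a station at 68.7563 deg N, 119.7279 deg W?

Shift to the Maidenhead origin (180°W, 90°S): lon 60.2721, lat 158.7563.
Field: lon ⌊60.2721/20⌋ = 3 → D; lat ⌊158.7563/10⌋ = 15 → P.
Square: lon ⌊0.2721/2⌋ = 0; lat ⌊8.7563/1⌋ = 8.
Subsquare: lon ⌊0.2721/0.0833333⌋ = 3 → d; lat ⌊0.7563/0.0416667⌋ = 18 → s.

DP08ds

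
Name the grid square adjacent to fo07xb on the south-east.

FO17aa

Longitude subsquare x = 23; +1 → 24, wraps to 0 = a, carry into square.
Longitude square 0; +1 → 1.
Latitude subsquare b = 1; −1 → 0 = a.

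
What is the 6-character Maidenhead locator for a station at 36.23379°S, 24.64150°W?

HF73qs

Shift to the Maidenhead origin (180°W, 90°S): lon 155.3585, lat 53.7662.
Field: 155.3585/20 → 7 → H, 53.7662/10 → 5 → F; chars HF.
Square: 15.3585/2 → 7, 3.7662/1 → 3; chars 73.
Subsquare: 1.3585/0.0833333 → 16 → q, 0.7662/0.0416667 → 18 → s; chars qs.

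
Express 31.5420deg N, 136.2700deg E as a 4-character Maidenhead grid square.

PM81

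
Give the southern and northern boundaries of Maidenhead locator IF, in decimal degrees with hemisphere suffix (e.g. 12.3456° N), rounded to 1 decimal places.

Field I=8, F=5: +8·20° lon, +5·10° lat → SW at lon -20°, lat -40°.
Cell spans 20° lon × 10° lat.
south 40.0° S, north 30.0° S.

40.0° S, 30.0° S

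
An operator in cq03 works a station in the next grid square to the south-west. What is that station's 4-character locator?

Longitude square 0; −1 → -1, wraps to 9, carry into field.
Longitude field C = 2; −1 → 1 = B.
Latitude square 3; −1 → 2.

BQ92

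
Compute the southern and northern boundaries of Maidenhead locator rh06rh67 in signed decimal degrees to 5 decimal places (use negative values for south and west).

Field R=17, H=7: +17·20° lon, +7·10° lat → SW at lon 160°, lat -20°.
Square 0, 6: +0·2° lon, +6·1° lat → SW at lon 160°, lat -14°.
Subsquare r=17, h=7: +17·0.0833333° lon, +7·0.0416667° lat → SW at lon 161.417°, lat -13.7083°.
Extended square 6, 7: +6·0.00833333° lon, +7·0.00416667° lat → SW at lon 161.467°, lat -13.6792°.
Cell spans 0.00833333° lon × 0.00416667° lat.
south -13.67917, north -13.67500.

-13.67917, -13.67500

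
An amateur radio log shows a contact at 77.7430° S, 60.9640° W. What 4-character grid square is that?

FB92

Add 180° to longitude and 90° to latitude: 119.04, 12.26.
Field: 119.04/20 → 5 → F, 12.26/10 → 1 → B; chars FB.
Square: 19.04/2 → 9, 2.26/1 → 2; chars 92.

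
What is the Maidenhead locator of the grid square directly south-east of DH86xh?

DH96ag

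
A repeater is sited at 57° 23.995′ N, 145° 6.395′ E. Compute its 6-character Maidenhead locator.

Shift to the Maidenhead origin (180°W, 90°S): lon 325.1066, lat 147.3999.
Field: 325.1066/20 → 16 → Q, 147.3999/10 → 14 → O; chars QO.
Square: 5.1066/2 → 2, 7.3999/1 → 7; chars 27.
Subsquare: 1.1066/0.0833333 → 13 → n, 0.3999/0.0416667 → 9 → j; chars nj.

QO27nj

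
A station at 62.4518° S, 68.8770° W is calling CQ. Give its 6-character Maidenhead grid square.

FC57nn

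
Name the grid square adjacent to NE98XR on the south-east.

Longitude subsquare x = 23; +1 → 24, wraps to 0 = a, carry into square.
Longitude square 9; +1 → 10, wraps to 0, carry into field.
Longitude field N = 13; +1 → 14 = O.
Latitude subsquare r = 17; −1 → 16 = q.

OE08aq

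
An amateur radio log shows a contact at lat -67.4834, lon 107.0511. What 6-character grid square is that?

OC32mm

Add 180° to longitude and 90° to latitude: 287.0511, 22.5166.
Field (20°×10°, letters A–R): 287.0511/20 → 14 → O, 22.5166/10 → 2 → C; chars OC.
Square (2°×1°, digits 0–9): 7.0511/2 → 3, 2.5166/1 → 2; chars 32.
Subsquare (5′×2.5′, letters a–x): 1.0511/0.0833333 → 12 → m, 0.5166/0.0416667 → 12 → m; chars mm.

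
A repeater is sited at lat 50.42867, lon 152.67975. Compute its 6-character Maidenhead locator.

QO60ik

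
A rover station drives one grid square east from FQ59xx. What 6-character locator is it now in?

FQ69ax

Longitude subsquare x = 23; +1 → 24, wraps to 0 = a, carry into square.
Longitude square 5; +1 → 6.
The latitude characters are unchanged.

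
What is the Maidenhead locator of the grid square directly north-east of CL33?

Longitude square 3; +1 → 4.
Latitude square 3; +1 → 4.

CL44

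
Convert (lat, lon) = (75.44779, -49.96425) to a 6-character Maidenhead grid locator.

GQ55ak

Offset from 180°W / 90°S: lon 130.0358°, lat 165.4478°.
Field: 130.0358/20 → 6 → G, 165.4478/10 → 16 → Q; chars GQ.
Square: 10.0358/2 → 5, 5.4478/1 → 5; chars 55.
Subsquare: 0.0358/0.0833333 → 0 → a, 0.4478/0.0416667 → 10 → k; chars ak.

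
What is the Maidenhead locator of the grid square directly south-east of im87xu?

IM97at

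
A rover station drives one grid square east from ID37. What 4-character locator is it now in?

Longitude square 3; +1 → 4.
The latitude characters are unchanged.

ID47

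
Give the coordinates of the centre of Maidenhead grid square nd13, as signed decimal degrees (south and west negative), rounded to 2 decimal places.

-56.50, 83.00

Field N=13, D=3: +13·20° lon, +3·10° lat → SW at lon 80°, lat -60°.
Square 1, 3: +1·2° lon, +3·1° lat → SW at lon 82°, lat -57°.
Cell spans 2° lon × 1° lat. Centre is SW corner plus half of each.
latitude -56.50, longitude 83.00.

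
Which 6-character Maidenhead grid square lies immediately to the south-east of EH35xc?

EH45ab

Longitude subsquare x = 23; +1 → 24, wraps to 0 = a, carry into square.
Longitude square 3; +1 → 4.
Latitude subsquare c = 2; −1 → 1 = b.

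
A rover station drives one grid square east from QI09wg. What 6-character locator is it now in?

QI09xg

Longitude subsquare w = 22; +1 → 23 = x.
The latitude characters are unchanged.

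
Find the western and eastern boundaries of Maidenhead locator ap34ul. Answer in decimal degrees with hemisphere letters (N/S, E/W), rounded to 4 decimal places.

172.3333° W, 172.2500° W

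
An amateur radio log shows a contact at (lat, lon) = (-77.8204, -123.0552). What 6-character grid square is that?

Add 180° to longitude and 90° to latitude: 56.9448, 12.1796.
Field: lon ⌊56.9448/20⌋ = 2 → C; lat ⌊12.1796/10⌋ = 1 → B.
Square: lon ⌊16.9448/2⌋ = 8; lat ⌊2.1796/1⌋ = 2.
Subsquare: lon ⌊0.9448/0.0833333⌋ = 11 → l; lat ⌊0.1796/0.0416667⌋ = 4 → e.

CB82le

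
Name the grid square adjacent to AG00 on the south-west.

RF99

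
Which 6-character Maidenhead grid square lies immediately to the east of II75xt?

II85at

Longitude subsquare x = 23; +1 → 24, wraps to 0 = a, carry into square.
Longitude square 7; +1 → 8.
The latitude characters are unchanged.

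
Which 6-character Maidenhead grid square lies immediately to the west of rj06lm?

RJ06km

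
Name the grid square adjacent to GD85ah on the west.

GD75xh

Longitude subsquare a = 0; −1 → -1, wraps to 23 = x, carry into square.
Longitude square 8; −1 → 7.
The latitude characters are unchanged.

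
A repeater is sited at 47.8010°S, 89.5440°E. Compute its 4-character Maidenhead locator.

Add 180° to longitude and 90° to latitude: 269.54, 42.20.
Field: lon ⌊269.54/20⌋ = 13 → N; lat ⌊42.20/10⌋ = 4 → E.
Square: lon ⌊9.54/2⌋ = 4; lat ⌊2.20/1⌋ = 2.

NE42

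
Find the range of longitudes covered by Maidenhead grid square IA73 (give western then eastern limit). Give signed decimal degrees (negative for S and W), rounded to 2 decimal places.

Field I=8, A=0: +8·20° lon, +0·10° lat → SW at lon -20°, lat -90°.
Square 7, 3: +7·2° lon, +3·1° lat → SW at lon -6°, lat -87°.
Cell spans 2° lon × 1° lat.
west -6.00, east -4.00.

-6.00, -4.00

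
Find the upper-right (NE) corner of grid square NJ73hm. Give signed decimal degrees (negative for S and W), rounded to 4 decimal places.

3.5417, 94.6667

Field N=13, J=9: +13·20° lon, +9·10° lat → SW at lon 80°, lat 0°.
Square 7, 3: +7·2° lon, +3·1° lat → SW at lon 94°, lat 3°.
Subsquare h=7, m=12: +7·0.0833333° lon, +12·0.0416667° lat → SW at lon 94.5833°, lat 3.5°.
Cell spans 0.0833333° lon × 0.0416667° lat. NE corner is SW corner plus one full cell.
latitude 3.5417, longitude 94.6667.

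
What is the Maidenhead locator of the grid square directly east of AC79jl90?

Longitude extended square 9; +1 → 10, wraps to 0, carry into subsquare.
Longitude subsquare j = 9; +1 → 10 = k.
The latitude characters are unchanged.

AC79kl00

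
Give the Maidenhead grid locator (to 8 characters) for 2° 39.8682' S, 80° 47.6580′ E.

Offset from 180°W / 90°S: lon 260.79430°, lat 87.33553°.
Field (20°×10°, letters A–R): lon ⌊260.79430/20⌋ = 13 → N; lat ⌊87.33553/10⌋ = 8 → I.
Square (2°×1°, digits 0–9): lon ⌊0.79430/2⌋ = 0; lat ⌊7.33553/1⌋ = 7.
Subsquare (5′×2.5′, letters a–x): lon ⌊0.79430/0.0833333⌋ = 9 → j; lat ⌊0.33553/0.0416667⌋ = 8 → i.
Extended square (30″×15″, digits 0–9): lon ⌊0.04430/0.00833333⌋ = 5; lat ⌊0.00220/0.00416667⌋ = 0.

NI07ji50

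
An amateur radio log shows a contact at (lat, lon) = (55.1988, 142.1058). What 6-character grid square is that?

QO15be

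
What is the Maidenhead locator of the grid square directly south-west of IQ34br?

Longitude subsquare b = 1; −1 → 0 = a.
Latitude subsquare r = 17; −1 → 16 = q.

IQ34aq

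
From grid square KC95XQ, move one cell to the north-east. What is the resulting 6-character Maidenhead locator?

Longitude subsquare x = 23; +1 → 24, wraps to 0 = a, carry into square.
Longitude square 9; +1 → 10, wraps to 0, carry into field.
Longitude field K = 10; +1 → 11 = L.
Latitude subsquare q = 16; +1 → 17 = r.

LC05ar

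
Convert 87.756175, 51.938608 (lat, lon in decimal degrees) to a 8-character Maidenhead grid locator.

Offset from 180°W / 90°S: lon 231.93861°, lat 177.75617°.
Field: 231.93861/20 → 11 → L, 177.75617/10 → 17 → R; chars LR.
Square: 11.93861/2 → 5, 7.75617/1 → 7; chars 57.
Subsquare: 1.93861/0.0833333 → 23 → x, 0.75617/0.0416667 → 18 → s; chars xs.
Extended square: 0.02194/0.00833333 → 2, 0.00617/0.00416667 → 1; chars 21.

LR57xs21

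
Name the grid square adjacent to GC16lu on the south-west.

GC16kt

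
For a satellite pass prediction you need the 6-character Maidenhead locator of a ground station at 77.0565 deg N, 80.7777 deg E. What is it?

Shift to the Maidenhead origin (180°W, 90°S): lon 260.7777, lat 167.0565.
Field (20°×10°, letters A–R): lon ⌊260.7777/20⌋ = 13 → N; lat ⌊167.0565/10⌋ = 16 → Q.
Square (2°×1°, digits 0–9): lon ⌊0.7777/2⌋ = 0; lat ⌊7.0565/1⌋ = 7.
Subsquare (5′×2.5′, letters a–x): lon ⌊0.7777/0.0833333⌋ = 9 → j; lat ⌊0.0565/0.0416667⌋ = 1 → b.

NQ07jb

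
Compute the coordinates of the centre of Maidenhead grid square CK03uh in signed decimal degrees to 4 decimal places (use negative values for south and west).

13.3125, -138.2917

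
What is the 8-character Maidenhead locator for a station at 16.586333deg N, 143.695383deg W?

Add 180° to longitude and 90° to latitude: 36.30462, 106.58633.
Field: 36.30462/20 → 1 → B, 106.58633/10 → 10 → K; chars BK.
Square: 16.30462/2 → 8, 6.58633/1 → 6; chars 86.
Subsquare: 0.30462/0.0833333 → 3 → d, 0.58633/0.0416667 → 14 → o; chars do.
Extended square: 0.05462/0.00833333 → 6, 0.00300/0.00416667 → 0; chars 60.

BK86do60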